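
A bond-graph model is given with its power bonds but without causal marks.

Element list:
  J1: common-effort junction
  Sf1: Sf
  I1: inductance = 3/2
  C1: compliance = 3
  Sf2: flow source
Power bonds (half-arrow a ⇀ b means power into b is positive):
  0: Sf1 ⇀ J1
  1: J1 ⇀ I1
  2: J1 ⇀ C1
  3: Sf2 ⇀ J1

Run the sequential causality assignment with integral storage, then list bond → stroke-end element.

bond 0 →Sf1  (Sf1 (Sf) sets flow on bond)
bond 3 →Sf2  (Sf2 (Sf) sets flow on bond)
bond 1 →I1  (I1: I, integral causality)
bond 2 →J1  (J1 needs exactly one e-in)

#0 →Sf1
#1 →I1
#2 →J1
#3 →Sf2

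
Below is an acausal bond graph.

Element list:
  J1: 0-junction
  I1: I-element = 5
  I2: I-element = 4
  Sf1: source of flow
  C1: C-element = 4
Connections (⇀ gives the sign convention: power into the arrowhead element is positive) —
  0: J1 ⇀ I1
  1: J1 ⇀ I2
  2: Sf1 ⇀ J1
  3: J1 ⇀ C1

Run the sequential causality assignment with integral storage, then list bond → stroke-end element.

β0 stroke→I1
β1 stroke→I2
β2 stroke→Sf1
β3 stroke→J1

β2 →Sf1  (Sf1: flow source, stroke at near end)
β0 →I1  (I1 integral (f out))
β1 →I2  (prefer integral on I2)
β3 →J1  (J1: last free bond brings effort in)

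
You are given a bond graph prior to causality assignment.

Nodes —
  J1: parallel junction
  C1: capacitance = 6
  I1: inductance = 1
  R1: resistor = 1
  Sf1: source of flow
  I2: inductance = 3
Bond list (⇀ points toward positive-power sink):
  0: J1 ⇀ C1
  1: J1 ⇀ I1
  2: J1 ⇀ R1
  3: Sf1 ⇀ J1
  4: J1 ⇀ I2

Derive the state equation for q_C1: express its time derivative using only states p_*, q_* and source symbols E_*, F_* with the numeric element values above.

β3 stroke at Sf1  (Sf1 (Sf) sets flow on bond)
β0 stroke at J1  (C1 outputs effort q/C1)
β1 stroke at I1  (0-jn J1 has e-setter on 0)
β2 stroke at R1  (J1 effort already set via bond 0)
β4 stroke at I2  (J1: bond 0 brought effort, rest push out)

dq_C1/dt = F_Sf1 - p_I1 - p_I2/3 - q_C1/6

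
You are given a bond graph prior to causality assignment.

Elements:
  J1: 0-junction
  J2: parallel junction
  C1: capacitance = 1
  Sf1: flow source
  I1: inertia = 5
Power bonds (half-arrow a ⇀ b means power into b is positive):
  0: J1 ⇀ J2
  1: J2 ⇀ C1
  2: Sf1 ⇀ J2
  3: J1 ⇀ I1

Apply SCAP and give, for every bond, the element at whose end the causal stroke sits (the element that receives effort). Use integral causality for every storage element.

β2 →Sf1  (Sf1 fixes flow; stroke at Sf1)
β1 →J2  (C1 integral (e out))
β0 →J1  (common-e at J2 fixed by 1)
β3 →I1  (0-jn J1 has e-setter on 0)

bond 0 stroke→J1
bond 1 stroke→J2
bond 2 stroke→Sf1
bond 3 stroke→I1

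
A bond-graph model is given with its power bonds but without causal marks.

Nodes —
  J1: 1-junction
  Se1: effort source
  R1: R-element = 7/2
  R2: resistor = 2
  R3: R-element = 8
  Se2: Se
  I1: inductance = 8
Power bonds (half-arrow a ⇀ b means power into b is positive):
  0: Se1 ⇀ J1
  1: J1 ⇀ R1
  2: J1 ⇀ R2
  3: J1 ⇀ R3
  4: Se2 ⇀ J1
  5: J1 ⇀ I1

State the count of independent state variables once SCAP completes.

b0 stroke at J1  (Se1 (Se) sets effort on bond)
b4 stroke at J1  (Se2: effort source, stroke at far end)
b5 stroke at I1  (I1 integral (f out))
b1 stroke at J1  (J1 flow already set via bond 5)
b2 stroke at J1  (common-f at J1 fixed by 5)
b3 stroke at J1  (J1: bond 5 brought flow, rest push out)

1  (I1 all integral)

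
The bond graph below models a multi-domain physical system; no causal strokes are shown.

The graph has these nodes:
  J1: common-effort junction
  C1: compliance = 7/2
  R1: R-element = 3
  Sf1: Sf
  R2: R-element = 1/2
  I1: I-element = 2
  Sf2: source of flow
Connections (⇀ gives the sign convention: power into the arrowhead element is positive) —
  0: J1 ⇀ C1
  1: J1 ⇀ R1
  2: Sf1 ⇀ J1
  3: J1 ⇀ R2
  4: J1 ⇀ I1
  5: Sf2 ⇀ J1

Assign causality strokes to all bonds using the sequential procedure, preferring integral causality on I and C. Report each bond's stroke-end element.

β0 stroke at J1
β1 stroke at R1
β2 stroke at Sf1
β3 stroke at R2
β4 stroke at I1
β5 stroke at Sf2

bond 2 →Sf1  (Sf1: flow source, stroke at near end)
bond 5 →Sf2  (Sf2: flow source, stroke at near end)
bond 0 →J1  (C1 integral (e out))
bond 1 →R1  (J1 effort already set via bond 0)
bond 3 →R2  (0-jn J1 has e-setter on 0)
bond 4 →I1  (J1: bond 0 brought effort, rest push out)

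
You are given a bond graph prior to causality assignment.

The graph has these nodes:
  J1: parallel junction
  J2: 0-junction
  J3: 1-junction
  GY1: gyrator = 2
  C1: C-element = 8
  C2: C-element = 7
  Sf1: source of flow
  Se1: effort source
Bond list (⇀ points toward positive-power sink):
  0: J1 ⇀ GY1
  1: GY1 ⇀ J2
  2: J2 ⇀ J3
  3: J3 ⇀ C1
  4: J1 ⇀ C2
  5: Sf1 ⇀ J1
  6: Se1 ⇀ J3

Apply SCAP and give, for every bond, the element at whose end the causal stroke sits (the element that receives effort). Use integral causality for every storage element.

b0 →GY1
b1 →GY1
b2 →J2
b3 →J3
b4 →J1
b5 →Sf1
b6 →J3

bond 5 →Sf1  (source Sf1 imposes f)
bond 6 →J3  (Se1 (Se) sets effort on bond)
bond 3 →J3  (prefer integral on C1)
bond 2 →J2  (closing 1-jn rule on J3)
bond 1 →GY1  (J2 effort already set via bond 2)
bond 0 →GY1  (through GY1, causality inverts; strokes same side of GY1)
bond 4 →J1  (J1 needs exactly one e-in)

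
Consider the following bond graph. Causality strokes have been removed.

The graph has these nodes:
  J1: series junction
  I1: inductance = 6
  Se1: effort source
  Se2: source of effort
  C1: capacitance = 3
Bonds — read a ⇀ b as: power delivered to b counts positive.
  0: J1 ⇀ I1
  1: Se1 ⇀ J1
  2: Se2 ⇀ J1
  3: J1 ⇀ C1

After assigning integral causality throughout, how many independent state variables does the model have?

b1 stroke→J1  (source Se1 imposes e)
b2 stroke→J1  (Se2 fixes effort; stroke away)
b0 stroke→I1  (I1 outputs flow p/I1)
b3 stroke→J1  (J1 flow already set via bond 0)

2  (C1, I1 all integral)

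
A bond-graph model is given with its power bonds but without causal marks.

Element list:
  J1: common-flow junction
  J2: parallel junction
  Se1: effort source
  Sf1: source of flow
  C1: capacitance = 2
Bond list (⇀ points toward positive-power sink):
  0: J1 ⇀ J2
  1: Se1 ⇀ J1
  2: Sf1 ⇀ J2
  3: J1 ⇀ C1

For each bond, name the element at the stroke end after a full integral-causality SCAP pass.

β0 →J2
β1 →J1
β2 →Sf1
β3 →J1

b1 stroke→J1  (source Se1 imposes e)
b2 stroke→Sf1  (Sf1: flow source, stroke at near end)
b0 stroke→J2  (J2 needs exactly one e-in)
b3 stroke→J1  (J1 flow already set via bond 0)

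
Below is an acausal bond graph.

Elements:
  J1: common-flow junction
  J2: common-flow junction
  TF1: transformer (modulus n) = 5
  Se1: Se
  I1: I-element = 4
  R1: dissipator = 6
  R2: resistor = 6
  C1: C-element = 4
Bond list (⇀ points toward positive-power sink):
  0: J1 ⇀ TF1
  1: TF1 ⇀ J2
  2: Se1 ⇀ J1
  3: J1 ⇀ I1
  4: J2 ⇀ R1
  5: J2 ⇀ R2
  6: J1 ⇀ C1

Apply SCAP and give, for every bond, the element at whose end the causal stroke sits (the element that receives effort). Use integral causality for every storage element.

#2 stroke at J1  (source Se1 imposes e)
#3 stroke at I1  (I1: I, integral causality)
#0 stroke at J1  (J1 flow already set via bond 3)
#6 stroke at J1  (J1 flow already set via bond 3)
#1 stroke at TF1  (TF1: transformer flips bond 0)
#4 stroke at J2  (J2 flow already set via bond 1)
#5 stroke at J2  (common-f at J2 fixed by 1)

β0 →J1
β1 →TF1
β2 →J1
β3 →I1
β4 →J2
β5 →J2
β6 →J1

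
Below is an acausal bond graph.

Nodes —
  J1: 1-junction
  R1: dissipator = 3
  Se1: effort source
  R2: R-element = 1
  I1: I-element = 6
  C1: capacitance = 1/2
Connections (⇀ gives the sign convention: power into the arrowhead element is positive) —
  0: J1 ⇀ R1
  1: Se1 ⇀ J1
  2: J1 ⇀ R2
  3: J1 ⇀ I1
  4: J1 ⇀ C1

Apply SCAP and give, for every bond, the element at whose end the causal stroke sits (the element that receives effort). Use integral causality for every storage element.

β1 stroke at J1  (Se1 fixes effort; stroke away)
β3 stroke at I1  (prefer integral on I1)
β0 stroke at J1  (J1 flow already set via bond 3)
β2 stroke at J1  (common-f at J1 fixed by 3)
β4 stroke at J1  (J1 flow already set via bond 3)

bond 0 stroke→J1
bond 1 stroke→J1
bond 2 stroke→J1
bond 3 stroke→I1
bond 4 stroke→J1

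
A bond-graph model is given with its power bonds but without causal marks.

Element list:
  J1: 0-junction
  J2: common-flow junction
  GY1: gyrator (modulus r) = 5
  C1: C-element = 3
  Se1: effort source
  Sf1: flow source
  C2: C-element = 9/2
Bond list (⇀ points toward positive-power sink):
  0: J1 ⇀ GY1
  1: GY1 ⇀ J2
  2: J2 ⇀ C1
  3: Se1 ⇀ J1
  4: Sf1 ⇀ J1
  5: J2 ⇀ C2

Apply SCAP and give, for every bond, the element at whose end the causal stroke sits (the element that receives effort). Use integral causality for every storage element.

#0 stroke→GY1
#1 stroke→GY1
#2 stroke→J2
#3 stroke→J1
#4 stroke→Sf1
#5 stroke→J2

bond 3 |J1  (source Se1 imposes e)
bond 4 |Sf1  (Sf1: flow source, stroke at near end)
bond 0 |GY1  (0-jn J1 has e-setter on 3)
bond 1 |GY1  (GY GY1: same side as bond 0)
bond 2 |J2  (1-jn J2 has f-setter on 1)
bond 5 |J2  (J2: bond 1 brought flow, rest push out)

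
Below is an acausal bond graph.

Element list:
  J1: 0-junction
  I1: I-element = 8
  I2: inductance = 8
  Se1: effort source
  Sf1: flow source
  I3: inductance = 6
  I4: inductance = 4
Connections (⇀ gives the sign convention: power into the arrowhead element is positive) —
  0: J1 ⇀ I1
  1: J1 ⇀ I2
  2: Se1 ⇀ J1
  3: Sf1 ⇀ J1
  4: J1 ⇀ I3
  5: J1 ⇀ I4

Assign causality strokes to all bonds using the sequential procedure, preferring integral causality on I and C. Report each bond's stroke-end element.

b0 →I1
b1 →I2
b2 →J1
b3 →Sf1
b4 →I3
b5 →I4

b2 →J1  (Se1 fixes effort; stroke away)
b3 →Sf1  (source Sf1 imposes f)
b0 →I1  (0-jn J1 has e-setter on 2)
b1 →I2  (0-jn J1 has e-setter on 2)
b4 →I3  (common-e at J1 fixed by 2)
b5 →I4  (J1: bond 2 brought effort, rest push out)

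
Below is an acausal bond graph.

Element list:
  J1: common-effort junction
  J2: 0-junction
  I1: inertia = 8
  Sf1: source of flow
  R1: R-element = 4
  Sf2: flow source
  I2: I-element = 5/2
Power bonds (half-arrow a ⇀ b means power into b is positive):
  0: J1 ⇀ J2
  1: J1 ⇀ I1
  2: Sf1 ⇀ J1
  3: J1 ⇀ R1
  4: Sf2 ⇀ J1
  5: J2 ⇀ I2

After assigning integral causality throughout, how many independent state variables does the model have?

β2 stroke at Sf1  (source Sf1 imposes f)
β4 stroke at Sf2  (Sf2 (Sf) sets flow on bond)
β1 stroke at I1  (prefer integral on I1)
β5 stroke at I2  (I2 outputs flow p/I2)
β0 stroke at J2  (J2 needs exactly one e-in)
β3 stroke at J1  (J1 needs exactly one e-in)

2  (I1, I2 all integral)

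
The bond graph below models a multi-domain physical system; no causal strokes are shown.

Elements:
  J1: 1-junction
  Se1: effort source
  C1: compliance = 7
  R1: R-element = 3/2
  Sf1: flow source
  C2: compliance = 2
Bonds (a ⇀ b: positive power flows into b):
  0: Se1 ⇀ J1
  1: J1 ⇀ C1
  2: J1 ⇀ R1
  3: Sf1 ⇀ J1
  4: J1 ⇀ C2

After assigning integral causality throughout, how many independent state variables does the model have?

#0 |J1  (Se1 fixes effort; stroke away)
#3 |Sf1  (source Sf1 imposes f)
#1 |J1  (J1 flow already set via bond 3)
#2 |J1  (common-f at J1 fixed by 3)
#4 |J1  (J1 flow already set via bond 3)

2  (C1, C2 all integral)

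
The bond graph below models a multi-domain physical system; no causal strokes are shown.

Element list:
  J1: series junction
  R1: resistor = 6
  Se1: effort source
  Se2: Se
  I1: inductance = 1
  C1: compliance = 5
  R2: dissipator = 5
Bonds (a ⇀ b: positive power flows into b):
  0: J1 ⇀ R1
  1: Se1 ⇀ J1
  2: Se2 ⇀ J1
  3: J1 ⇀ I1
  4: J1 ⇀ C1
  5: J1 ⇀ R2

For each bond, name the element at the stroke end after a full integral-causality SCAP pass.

bond 1 →J1  (Se1 (Se) sets effort on bond)
bond 2 →J1  (Se2: effort source, stroke at far end)
bond 3 →I1  (I1 outputs flow p/I1)
bond 0 →J1  (common-f at J1 fixed by 3)
bond 4 →J1  (common-f at J1 fixed by 3)
bond 5 →J1  (J1: bond 3 brought flow, rest push out)

b0 |J1
b1 |J1
b2 |J1
b3 |I1
b4 |J1
b5 |J1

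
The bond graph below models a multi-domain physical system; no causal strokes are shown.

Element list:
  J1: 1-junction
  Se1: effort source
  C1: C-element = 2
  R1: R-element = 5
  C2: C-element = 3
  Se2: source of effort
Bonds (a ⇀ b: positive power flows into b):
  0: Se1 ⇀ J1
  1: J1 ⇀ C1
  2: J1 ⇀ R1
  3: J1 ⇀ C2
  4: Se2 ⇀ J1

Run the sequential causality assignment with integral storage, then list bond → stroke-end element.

β0 stroke at J1  (source Se1 imposes e)
β4 stroke at J1  (Se2: effort source, stroke at far end)
β1 stroke at J1  (C1 integral (e out))
β3 stroke at J1  (C2 outputs effort q/C2)
β2 stroke at R1  (only one flow-in slot at J1)

bond 0 stroke at J1
bond 1 stroke at J1
bond 2 stroke at R1
bond 3 stroke at J1
bond 4 stroke at J1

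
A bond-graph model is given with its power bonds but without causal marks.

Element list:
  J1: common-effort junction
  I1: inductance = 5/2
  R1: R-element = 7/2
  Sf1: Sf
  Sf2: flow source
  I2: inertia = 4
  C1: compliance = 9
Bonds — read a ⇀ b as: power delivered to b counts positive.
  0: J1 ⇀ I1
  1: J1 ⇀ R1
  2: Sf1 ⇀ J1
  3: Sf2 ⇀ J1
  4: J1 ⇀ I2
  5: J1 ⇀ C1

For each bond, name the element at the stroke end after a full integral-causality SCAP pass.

β0 stroke→I1
β1 stroke→R1
β2 stroke→Sf1
β3 stroke→Sf2
β4 stroke→I2
β5 stroke→J1

bond 2 stroke→Sf1  (Sf1: flow source, stroke at near end)
bond 3 stroke→Sf2  (Sf2 (Sf) sets flow on bond)
bond 0 stroke→I1  (prefer integral on I1)
bond 4 stroke→I2  (I2: I, integral causality)
bond 5 stroke→J1  (prefer integral on C1)
bond 1 stroke→R1  (common-e at J1 fixed by 5)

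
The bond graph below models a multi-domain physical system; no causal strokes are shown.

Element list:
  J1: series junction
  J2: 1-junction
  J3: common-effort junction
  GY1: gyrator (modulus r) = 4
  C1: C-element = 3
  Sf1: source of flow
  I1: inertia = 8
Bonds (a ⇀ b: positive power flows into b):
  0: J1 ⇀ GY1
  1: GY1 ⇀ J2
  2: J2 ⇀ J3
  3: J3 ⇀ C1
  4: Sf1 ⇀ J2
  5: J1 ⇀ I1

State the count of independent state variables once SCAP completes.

2  (C1, I1 all integral)

β4 |Sf1  (Sf1 fixes flow; stroke at Sf1)
β1 |J2  (1-jn J2 has f-setter on 4)
β2 |J2  (J2: bond 4 brought flow, rest push out)
β3 |J3  (J3 needs exactly one e-in)
β0 |J1  (GY GY1: same side as bond 1)
β5 |I1  (closing 1-jn rule on J1)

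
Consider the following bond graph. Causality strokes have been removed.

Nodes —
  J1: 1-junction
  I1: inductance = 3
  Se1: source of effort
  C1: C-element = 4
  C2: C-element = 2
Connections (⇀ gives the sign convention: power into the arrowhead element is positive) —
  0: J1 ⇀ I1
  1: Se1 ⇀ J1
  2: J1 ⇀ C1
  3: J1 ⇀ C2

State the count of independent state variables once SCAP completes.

3  (C1, C2, I1 all integral)

β1 stroke at J1  (source Se1 imposes e)
β0 stroke at I1  (I1: I, integral causality)
β2 stroke at J1  (1-jn J1 has f-setter on 0)
β3 stroke at J1  (common-f at J1 fixed by 0)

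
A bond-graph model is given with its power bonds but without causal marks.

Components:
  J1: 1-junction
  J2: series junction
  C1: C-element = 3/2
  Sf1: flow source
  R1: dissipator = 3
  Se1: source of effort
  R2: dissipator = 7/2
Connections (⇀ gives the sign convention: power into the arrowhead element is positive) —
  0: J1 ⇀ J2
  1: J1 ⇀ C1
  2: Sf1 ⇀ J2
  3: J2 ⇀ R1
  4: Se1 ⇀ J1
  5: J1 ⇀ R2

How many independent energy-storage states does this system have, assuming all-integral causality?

b2 |Sf1  (Sf1: flow source, stroke at near end)
b4 |J1  (Se1 (Se) sets effort on bond)
b0 |J2  (common-f at J2 fixed by 2)
b3 |J2  (J2 flow already set via bond 2)
b1 |J1  (J1 flow already set via bond 0)
b5 |J1  (1-jn J1 has f-setter on 0)

1  (C1 all integral)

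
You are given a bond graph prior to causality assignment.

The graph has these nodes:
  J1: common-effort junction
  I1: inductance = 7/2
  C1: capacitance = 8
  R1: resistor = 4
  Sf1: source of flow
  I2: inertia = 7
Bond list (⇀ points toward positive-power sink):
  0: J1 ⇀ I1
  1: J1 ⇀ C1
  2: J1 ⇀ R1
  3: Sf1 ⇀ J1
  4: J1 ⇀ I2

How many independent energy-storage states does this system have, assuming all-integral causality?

3  (C1, I1, I2 all integral)

bond 3 →Sf1  (Sf1 fixes flow; stroke at Sf1)
bond 0 →I1  (I1 outputs flow p/I1)
bond 1 →J1  (C1 integral (e out))
bond 2 →R1  (J1: bond 1 brought effort, rest push out)
bond 4 →I2  (J1 effort already set via bond 1)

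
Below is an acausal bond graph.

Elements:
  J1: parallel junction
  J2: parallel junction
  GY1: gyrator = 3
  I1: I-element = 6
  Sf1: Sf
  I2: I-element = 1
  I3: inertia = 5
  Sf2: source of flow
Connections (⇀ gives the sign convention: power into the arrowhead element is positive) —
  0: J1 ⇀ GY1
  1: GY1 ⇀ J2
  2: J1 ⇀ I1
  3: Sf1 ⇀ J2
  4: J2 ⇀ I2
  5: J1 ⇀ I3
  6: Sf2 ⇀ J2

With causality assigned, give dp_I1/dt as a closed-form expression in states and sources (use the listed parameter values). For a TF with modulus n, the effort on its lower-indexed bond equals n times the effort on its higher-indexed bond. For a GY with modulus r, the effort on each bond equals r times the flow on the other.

dp_I1/dt = -3*F_Sf1 - 3*F_Sf2 + 3*p_I2

#3 →Sf1  (Sf1 (Sf) sets flow on bond)
#6 →Sf2  (Sf2 (Sf) sets flow on bond)
#2 →I1  (prefer integral on I1)
#4 →I2  (I2 integral (f out))
#1 →J2  (J2 needs exactly one e-in)
#0 →J1  (through GY1, causality inverts; strokes same side of GY1)
#5 →I3  (common-e at J1 fixed by 0)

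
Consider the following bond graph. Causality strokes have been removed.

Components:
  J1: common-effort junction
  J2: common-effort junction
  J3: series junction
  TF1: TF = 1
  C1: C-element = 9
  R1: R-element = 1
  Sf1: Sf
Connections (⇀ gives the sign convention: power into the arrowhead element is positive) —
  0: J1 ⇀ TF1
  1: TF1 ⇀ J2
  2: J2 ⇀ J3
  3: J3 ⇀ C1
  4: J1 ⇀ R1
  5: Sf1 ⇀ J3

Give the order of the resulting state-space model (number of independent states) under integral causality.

b5 →Sf1  (source Sf1 imposes f)
b2 →J3  (common-f at J3 fixed by 5)
b3 →J3  (J3 flow already set via bond 5)
b1 →J2  (J2 needs exactly one e-in)
b0 →TF1  (TF1: transformer flips bond 1)
b4 →J1  (only one effort-in slot at J1)

1  (C1 all integral)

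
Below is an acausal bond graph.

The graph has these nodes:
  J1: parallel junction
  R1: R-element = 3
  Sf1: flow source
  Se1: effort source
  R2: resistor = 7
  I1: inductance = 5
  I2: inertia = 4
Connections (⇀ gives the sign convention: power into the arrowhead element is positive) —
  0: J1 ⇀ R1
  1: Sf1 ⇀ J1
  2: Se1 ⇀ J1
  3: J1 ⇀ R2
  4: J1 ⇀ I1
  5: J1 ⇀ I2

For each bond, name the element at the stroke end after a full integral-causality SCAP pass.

#1 stroke→Sf1  (Sf1: flow source, stroke at near end)
#2 stroke→J1  (Se1: effort source, stroke at far end)
#0 stroke→R1  (0-jn J1 has e-setter on 2)
#3 stroke→R2  (J1: bond 2 brought effort, rest push out)
#4 stroke→I1  (J1: bond 2 brought effort, rest push out)
#5 stroke→I2  (J1 effort already set via bond 2)

#0 stroke→R1
#1 stroke→Sf1
#2 stroke→J1
#3 stroke→R2
#4 stroke→I1
#5 stroke→I2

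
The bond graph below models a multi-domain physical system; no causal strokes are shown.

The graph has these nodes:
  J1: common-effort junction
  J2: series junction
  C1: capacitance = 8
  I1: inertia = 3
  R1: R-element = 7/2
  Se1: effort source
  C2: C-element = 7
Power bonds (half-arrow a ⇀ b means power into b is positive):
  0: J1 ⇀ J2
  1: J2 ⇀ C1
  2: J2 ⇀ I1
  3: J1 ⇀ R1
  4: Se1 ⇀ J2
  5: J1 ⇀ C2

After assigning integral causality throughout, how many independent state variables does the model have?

b4 →J2  (Se1 fixes effort; stroke away)
b1 →J2  (prefer integral on C1)
b2 →I1  (I1 outputs flow p/I1)
b0 →J2  (J2: bond 2 brought flow, rest push out)
b5 →J1  (C2: C, integral causality)
b3 →R1  (common-e at J1 fixed by 5)

3  (C1, C2, I1 all integral)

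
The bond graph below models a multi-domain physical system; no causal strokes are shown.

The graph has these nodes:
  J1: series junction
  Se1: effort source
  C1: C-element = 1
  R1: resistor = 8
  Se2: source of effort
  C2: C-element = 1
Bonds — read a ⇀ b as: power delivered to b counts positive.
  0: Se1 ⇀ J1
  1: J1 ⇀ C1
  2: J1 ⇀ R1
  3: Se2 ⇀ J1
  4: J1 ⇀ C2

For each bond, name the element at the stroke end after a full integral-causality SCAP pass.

#0 stroke→J1  (Se1 (Se) sets effort on bond)
#3 stroke→J1  (Se2 fixes effort; stroke away)
#1 stroke→J1  (C1 integral (e out))
#4 stroke→J1  (C2 integral (e out))
#2 stroke→R1  (closing 1-jn rule on J1)

b0 stroke at J1
b1 stroke at J1
b2 stroke at R1
b3 stroke at J1
b4 stroke at J1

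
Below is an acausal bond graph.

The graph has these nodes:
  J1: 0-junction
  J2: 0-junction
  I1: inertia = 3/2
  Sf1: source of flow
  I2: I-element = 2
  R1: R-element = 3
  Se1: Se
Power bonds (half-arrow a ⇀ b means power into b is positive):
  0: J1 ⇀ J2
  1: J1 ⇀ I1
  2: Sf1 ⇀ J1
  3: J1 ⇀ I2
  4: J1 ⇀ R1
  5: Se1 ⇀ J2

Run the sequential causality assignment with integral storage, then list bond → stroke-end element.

b0 |J1
b1 |I1
b2 |Sf1
b3 |I2
b4 |R1
b5 |J2

#2 stroke at Sf1  (Sf1 fixes flow; stroke at Sf1)
#5 stroke at J2  (Se1 fixes effort; stroke away)
#0 stroke at J1  (J2 effort already set via bond 5)
#1 stroke at I1  (0-jn J1 has e-setter on 0)
#3 stroke at I2  (J1 effort already set via bond 0)
#4 stroke at R1  (common-e at J1 fixed by 0)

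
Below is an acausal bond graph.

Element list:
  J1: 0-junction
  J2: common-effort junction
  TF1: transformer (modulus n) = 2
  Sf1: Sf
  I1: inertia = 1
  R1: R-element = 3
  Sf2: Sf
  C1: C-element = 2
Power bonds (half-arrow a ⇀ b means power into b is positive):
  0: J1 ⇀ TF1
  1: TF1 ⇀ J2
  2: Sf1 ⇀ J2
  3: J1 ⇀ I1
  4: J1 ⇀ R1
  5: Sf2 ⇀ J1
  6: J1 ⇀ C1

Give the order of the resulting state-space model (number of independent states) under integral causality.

2  (C1, I1 all integral)

#2 stroke→Sf1  (Sf1 fixes flow; stroke at Sf1)
#5 stroke→Sf2  (Sf2 fixes flow; stroke at Sf2)
#1 stroke→J2  (J2: last free bond brings effort in)
#0 stroke→TF1  (TF TF1: opposite of bond 1)
#3 stroke→I1  (prefer integral on I1)
#6 stroke→J1  (prefer integral on C1)
#4 stroke→R1  (0-jn J1 has e-setter on 6)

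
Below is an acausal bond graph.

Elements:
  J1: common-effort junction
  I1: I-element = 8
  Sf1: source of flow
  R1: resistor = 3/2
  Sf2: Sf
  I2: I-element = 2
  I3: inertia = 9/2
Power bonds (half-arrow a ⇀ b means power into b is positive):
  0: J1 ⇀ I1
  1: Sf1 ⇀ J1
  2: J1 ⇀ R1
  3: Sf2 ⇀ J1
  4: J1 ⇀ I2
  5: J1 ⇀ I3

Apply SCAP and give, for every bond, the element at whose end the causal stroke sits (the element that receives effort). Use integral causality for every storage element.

bond 1 →Sf1  (source Sf1 imposes f)
bond 3 →Sf2  (Sf2 (Sf) sets flow on bond)
bond 0 →I1  (prefer integral on I1)
bond 4 →I2  (I2: I, integral causality)
bond 5 →I3  (prefer integral on I3)
bond 2 →J1  (J1: last free bond brings effort in)

#0 stroke→I1
#1 stroke→Sf1
#2 stroke→J1
#3 stroke→Sf2
#4 stroke→I2
#5 stroke→I3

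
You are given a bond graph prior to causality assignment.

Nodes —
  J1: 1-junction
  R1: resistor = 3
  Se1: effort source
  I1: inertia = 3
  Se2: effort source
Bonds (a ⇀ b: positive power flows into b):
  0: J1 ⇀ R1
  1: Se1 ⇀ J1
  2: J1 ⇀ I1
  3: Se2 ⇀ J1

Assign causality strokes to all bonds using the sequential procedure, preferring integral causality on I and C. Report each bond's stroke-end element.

bond 0 stroke→J1
bond 1 stroke→J1
bond 2 stroke→I1
bond 3 stroke→J1

#1 stroke at J1  (Se1: effort source, stroke at far end)
#3 stroke at J1  (Se2 (Se) sets effort on bond)
#2 stroke at I1  (I1 integral (f out))
#0 stroke at J1  (J1: bond 2 brought flow, rest push out)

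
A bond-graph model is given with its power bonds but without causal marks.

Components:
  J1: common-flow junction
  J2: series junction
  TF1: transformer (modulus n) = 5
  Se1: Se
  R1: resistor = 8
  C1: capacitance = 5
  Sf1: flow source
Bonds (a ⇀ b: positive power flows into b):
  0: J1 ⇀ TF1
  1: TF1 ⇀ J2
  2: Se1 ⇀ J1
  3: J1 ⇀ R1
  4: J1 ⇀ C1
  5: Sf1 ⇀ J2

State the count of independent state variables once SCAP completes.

1  (C1 all integral)

b2 |J1  (source Se1 imposes e)
b5 |Sf1  (Sf1 fixes flow; stroke at Sf1)
b1 |J2  (J2: bond 5 brought flow, rest push out)
b0 |TF1  (TF1: transformer flips bond 1)
b3 |J1  (J1 flow already set via bond 0)
b4 |J1  (J1 flow already set via bond 0)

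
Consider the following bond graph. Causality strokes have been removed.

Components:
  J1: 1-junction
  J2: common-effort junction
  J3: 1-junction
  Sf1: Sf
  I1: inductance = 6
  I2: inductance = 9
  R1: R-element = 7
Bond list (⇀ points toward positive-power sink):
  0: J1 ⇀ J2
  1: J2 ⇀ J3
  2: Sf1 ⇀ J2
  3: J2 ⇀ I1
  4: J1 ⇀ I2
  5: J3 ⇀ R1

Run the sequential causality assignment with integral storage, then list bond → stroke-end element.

bond 0 stroke→J1
bond 1 stroke→J2
bond 2 stroke→Sf1
bond 3 stroke→I1
bond 4 stroke→I2
bond 5 stroke→J3

bond 2 |Sf1  (Sf1 fixes flow; stroke at Sf1)
bond 3 |I1  (I1 outputs flow p/I1)
bond 4 |I2  (I2 integral (f out))
bond 0 |J1  (1-jn J1 has f-setter on 4)
bond 1 |J2  (closing 0-jn rule on J2)
bond 5 |J3  (J3: bond 1 brought flow, rest push out)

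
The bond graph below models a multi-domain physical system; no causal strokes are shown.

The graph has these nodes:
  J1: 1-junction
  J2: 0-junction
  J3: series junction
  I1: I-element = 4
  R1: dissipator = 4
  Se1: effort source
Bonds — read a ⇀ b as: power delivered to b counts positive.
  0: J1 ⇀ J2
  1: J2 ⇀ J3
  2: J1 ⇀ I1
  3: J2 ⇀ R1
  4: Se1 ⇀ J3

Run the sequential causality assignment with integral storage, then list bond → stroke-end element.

bond 0 →J1
bond 1 →J2
bond 2 →I1
bond 3 →R1
bond 4 →J3

β4 stroke→J3  (Se1: effort source, stroke at far end)
β1 stroke→J2  (closing 1-jn rule on J3)
β0 stroke→J1  (J2 effort already set via bond 1)
β3 stroke→R1  (common-e at J2 fixed by 1)
β2 stroke→I1  (only one flow-in slot at J1)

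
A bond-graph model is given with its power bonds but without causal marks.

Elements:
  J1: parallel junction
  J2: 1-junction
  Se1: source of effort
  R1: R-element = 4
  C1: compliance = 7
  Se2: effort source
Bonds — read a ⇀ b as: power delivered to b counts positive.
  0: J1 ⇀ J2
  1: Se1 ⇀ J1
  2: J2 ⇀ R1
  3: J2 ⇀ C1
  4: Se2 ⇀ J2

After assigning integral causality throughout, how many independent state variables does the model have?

1  (C1 all integral)

β1 →J1  (Se1: effort source, stroke at far end)
β4 →J2  (Se2 fixes effort; stroke away)
β0 →J2  (0-jn J1 has e-setter on 1)
β3 →J2  (prefer integral on C1)
β2 →R1  (only one flow-in slot at J2)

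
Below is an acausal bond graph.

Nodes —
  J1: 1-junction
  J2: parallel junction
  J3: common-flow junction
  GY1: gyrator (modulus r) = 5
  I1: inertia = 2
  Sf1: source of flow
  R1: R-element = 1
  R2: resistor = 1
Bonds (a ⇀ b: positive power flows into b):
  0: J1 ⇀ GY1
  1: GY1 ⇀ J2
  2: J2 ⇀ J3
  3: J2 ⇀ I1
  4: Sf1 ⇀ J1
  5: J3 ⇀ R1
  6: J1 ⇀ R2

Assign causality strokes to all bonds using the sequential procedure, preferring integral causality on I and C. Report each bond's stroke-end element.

bond 4 stroke at Sf1  (Sf1 (Sf) sets flow on bond)
bond 0 stroke at J1  (J1 flow already set via bond 4)
bond 6 stroke at J1  (J1 flow already set via bond 4)
bond 1 stroke at J2  (GY1 both-in/both-out from 0)
bond 2 stroke at J3  (J2: bond 1 brought effort, rest push out)
bond 3 stroke at I1  (0-jn J2 has e-setter on 1)
bond 5 stroke at R1  (J3: last free bond brings flow in)

β0 stroke→J1
β1 stroke→J2
β2 stroke→J3
β3 stroke→I1
β4 stroke→Sf1
β5 stroke→R1
β6 stroke→J1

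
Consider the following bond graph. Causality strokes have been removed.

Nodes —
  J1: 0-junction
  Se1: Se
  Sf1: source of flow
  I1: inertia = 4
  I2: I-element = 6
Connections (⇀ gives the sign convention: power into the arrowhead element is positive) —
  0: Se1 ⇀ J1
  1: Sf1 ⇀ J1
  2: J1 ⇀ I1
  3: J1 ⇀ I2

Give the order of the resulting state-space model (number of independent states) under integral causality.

2  (I1, I2 all integral)

#0 stroke at J1  (Se1 fixes effort; stroke away)
#1 stroke at Sf1  (Sf1: flow source, stroke at near end)
#2 stroke at I1  (0-jn J1 has e-setter on 0)
#3 stroke at I2  (J1: bond 0 brought effort, rest push out)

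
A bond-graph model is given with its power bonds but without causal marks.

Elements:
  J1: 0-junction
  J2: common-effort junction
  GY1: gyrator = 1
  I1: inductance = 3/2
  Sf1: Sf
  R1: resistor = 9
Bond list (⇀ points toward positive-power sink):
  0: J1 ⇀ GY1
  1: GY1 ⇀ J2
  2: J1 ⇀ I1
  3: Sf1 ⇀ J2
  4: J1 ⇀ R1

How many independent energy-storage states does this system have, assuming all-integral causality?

b3 →Sf1  (Sf1 fixes flow; stroke at Sf1)
b1 →J2  (only one effort-in slot at J2)
b0 →J1  (through GY1, causality inverts; strokes same side of GY1)
b2 →I1  (common-e at J1 fixed by 0)
b4 →R1  (J1 effort already set via bond 0)

1  (I1 all integral)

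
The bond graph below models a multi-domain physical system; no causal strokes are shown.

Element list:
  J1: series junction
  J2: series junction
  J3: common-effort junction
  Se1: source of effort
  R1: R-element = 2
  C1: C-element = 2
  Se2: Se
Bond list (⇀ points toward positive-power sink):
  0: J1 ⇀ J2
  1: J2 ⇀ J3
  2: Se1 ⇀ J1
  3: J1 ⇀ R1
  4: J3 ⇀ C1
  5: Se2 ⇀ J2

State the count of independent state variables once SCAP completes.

#2 stroke at J1  (Se1 fixes effort; stroke away)
#5 stroke at J2  (Se2 (Se) sets effort on bond)
#4 stroke at J3  (C1: C, integral causality)
#1 stroke at J2  (J3: bond 4 brought effort, rest push out)
#0 stroke at J1  (J2: last free bond brings flow in)
#3 stroke at R1  (J1: last free bond brings flow in)

1  (C1 all integral)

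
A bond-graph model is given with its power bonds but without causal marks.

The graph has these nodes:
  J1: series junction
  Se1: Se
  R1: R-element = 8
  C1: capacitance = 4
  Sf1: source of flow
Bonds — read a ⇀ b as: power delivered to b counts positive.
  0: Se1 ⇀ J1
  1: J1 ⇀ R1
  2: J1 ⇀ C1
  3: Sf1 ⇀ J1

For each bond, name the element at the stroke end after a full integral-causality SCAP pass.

β0 stroke→J1
β1 stroke→J1
β2 stroke→J1
β3 stroke→Sf1

bond 0 →J1  (Se1 fixes effort; stroke away)
bond 3 →Sf1  (Sf1 (Sf) sets flow on bond)
bond 1 →J1  (common-f at J1 fixed by 3)
bond 2 →J1  (common-f at J1 fixed by 3)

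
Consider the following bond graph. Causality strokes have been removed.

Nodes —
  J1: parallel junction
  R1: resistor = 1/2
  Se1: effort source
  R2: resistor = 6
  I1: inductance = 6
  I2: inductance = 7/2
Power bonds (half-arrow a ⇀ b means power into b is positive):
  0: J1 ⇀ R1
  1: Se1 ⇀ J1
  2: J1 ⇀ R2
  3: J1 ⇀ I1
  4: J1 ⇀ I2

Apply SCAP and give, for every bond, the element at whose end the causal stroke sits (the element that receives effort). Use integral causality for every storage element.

β1 stroke→J1  (Se1 (Se) sets effort on bond)
β0 stroke→R1  (J1 effort already set via bond 1)
β2 stroke→R2  (0-jn J1 has e-setter on 1)
β3 stroke→I1  (J1: bond 1 brought effort, rest push out)
β4 stroke→I2  (0-jn J1 has e-setter on 1)

β0 stroke at R1
β1 stroke at J1
β2 stroke at R2
β3 stroke at I1
β4 stroke at I2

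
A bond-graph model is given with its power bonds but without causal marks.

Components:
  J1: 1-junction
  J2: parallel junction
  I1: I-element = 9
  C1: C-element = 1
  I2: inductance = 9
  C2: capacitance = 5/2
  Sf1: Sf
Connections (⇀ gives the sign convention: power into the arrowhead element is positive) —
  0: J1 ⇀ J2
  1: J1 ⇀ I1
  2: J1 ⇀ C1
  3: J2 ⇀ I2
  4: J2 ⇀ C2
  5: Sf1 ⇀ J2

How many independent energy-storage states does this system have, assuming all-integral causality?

4  (C1, C2, I1, I2 all integral)

b5 stroke→Sf1  (Sf1: flow source, stroke at near end)
b1 stroke→I1  (I1 integral (f out))
b0 stroke→J1  (1-jn J1 has f-setter on 1)
b2 stroke→J1  (common-f at J1 fixed by 1)
b3 stroke→I2  (I2: I, integral causality)
b4 stroke→J2  (J2: last free bond brings effort in)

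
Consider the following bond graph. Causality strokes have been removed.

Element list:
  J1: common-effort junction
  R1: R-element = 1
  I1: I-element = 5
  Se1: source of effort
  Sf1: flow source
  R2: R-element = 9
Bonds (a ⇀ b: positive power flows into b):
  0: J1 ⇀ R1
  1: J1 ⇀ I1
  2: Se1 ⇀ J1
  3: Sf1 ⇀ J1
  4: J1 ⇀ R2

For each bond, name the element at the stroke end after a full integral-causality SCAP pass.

b2 stroke at J1  (Se1 (Se) sets effort on bond)
b3 stroke at Sf1  (Sf1 (Sf) sets flow on bond)
b0 stroke at R1  (common-e at J1 fixed by 2)
b1 stroke at I1  (0-jn J1 has e-setter on 2)
b4 stroke at R2  (common-e at J1 fixed by 2)

bond 0 |R1
bond 1 |I1
bond 2 |J1
bond 3 |Sf1
bond 4 |R2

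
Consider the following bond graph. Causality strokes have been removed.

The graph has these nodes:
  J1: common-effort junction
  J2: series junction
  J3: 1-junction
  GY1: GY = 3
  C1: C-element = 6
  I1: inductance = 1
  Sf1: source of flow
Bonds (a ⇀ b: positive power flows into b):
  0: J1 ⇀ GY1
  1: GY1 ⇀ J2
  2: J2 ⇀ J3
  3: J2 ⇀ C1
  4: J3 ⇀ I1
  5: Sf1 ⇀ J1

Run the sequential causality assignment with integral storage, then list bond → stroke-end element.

b0 stroke→J1
b1 stroke→J2
b2 stroke→J3
b3 stroke→J2
b4 stroke→I1
b5 stroke→Sf1

β5 |Sf1  (Sf1 (Sf) sets flow on bond)
β0 |J1  (J1 needs exactly one e-in)
β1 |J2  (GY GY1: same side as bond 0)
β3 |J2  (C1 integral (e out))
β2 |J3  (closing 1-jn rule on J2)
β4 |I1  (closing 1-jn rule on J3)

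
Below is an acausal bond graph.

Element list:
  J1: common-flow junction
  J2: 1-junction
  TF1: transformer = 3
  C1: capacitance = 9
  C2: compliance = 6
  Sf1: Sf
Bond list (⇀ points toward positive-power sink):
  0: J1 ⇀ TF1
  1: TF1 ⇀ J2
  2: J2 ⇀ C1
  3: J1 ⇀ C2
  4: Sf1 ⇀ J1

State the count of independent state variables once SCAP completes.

bond 4 |Sf1  (source Sf1 imposes f)
bond 0 |J1  (common-f at J1 fixed by 4)
bond 3 |J1  (1-jn J1 has f-setter on 4)
bond 1 |TF1  (TF TF1: opposite of bond 0)
bond 2 |J2  (J2: bond 1 brought flow, rest push out)

2  (C1, C2 all integral)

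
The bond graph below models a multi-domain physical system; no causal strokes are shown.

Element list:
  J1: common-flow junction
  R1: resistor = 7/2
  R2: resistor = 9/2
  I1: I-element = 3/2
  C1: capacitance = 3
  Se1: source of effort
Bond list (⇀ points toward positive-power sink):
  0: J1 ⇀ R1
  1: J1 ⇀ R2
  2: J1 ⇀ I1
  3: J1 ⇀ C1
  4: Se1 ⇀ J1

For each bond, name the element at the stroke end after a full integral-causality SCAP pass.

bond 0 |J1
bond 1 |J1
bond 2 |I1
bond 3 |J1
bond 4 |J1

b4 →J1  (Se1: effort source, stroke at far end)
b2 →I1  (I1: I, integral causality)
b0 →J1  (1-jn J1 has f-setter on 2)
b1 →J1  (common-f at J1 fixed by 2)
b3 →J1  (J1: bond 2 brought flow, rest push out)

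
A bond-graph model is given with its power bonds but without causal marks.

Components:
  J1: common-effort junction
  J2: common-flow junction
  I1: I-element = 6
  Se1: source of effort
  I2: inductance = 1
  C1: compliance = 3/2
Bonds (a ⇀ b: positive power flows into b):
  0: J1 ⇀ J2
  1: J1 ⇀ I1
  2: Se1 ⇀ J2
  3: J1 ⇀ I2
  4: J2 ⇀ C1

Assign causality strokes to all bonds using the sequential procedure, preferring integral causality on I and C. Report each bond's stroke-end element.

b0 stroke at J1
b1 stroke at I1
b2 stroke at J2
b3 stroke at I2
b4 stroke at J2

bond 2 stroke→J2  (Se1 (Se) sets effort on bond)
bond 1 stroke→I1  (I1 integral (f out))
bond 3 stroke→I2  (I2 integral (f out))
bond 0 stroke→J1  (J1: last free bond brings effort in)
bond 4 stroke→J2  (J2: bond 0 brought flow, rest push out)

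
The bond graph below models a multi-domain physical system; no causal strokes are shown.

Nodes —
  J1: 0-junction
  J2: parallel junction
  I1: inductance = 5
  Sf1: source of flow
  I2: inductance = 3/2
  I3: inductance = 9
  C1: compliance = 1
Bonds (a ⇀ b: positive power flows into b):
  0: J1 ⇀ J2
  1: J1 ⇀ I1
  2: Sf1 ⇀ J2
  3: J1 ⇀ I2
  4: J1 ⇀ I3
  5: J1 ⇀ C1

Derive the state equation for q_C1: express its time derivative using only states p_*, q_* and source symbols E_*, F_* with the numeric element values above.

b2 |Sf1  (Sf1 fixes flow; stroke at Sf1)
b0 |J2  (J2: last free bond brings effort in)
b1 |I1  (prefer integral on I1)
b3 |I2  (I2 integral (f out))
b4 |I3  (prefer integral on I3)
b5 |J1  (J1: last free bond brings effort in)

dq_C1/dt = F_Sf1 - p_I1/5 - 2*p_I2/3 - p_I3/9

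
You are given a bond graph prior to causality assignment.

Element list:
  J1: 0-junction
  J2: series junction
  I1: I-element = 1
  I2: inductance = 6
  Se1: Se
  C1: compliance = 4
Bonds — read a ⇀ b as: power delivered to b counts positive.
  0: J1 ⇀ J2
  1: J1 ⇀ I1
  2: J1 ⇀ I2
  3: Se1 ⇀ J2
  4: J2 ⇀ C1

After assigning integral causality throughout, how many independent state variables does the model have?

bond 3 →J2  (Se1 (Se) sets effort on bond)
bond 1 →I1  (I1 outputs flow p/I1)
bond 2 →I2  (I2 integral (f out))
bond 0 →J1  (closing 0-jn rule on J1)
bond 4 →J2  (J2: bond 0 brought flow, rest push out)

3  (C1, I1, I2 all integral)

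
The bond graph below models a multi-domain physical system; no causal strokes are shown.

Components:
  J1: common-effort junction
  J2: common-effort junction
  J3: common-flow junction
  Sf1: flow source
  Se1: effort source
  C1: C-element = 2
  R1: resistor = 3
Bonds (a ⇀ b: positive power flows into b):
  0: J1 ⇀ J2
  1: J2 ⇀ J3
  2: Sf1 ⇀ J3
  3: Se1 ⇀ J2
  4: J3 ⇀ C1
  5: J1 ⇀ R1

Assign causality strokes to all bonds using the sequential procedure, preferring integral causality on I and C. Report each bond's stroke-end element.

bond 2 →Sf1  (Sf1 fixes flow; stroke at Sf1)
bond 3 →J2  (Se1 fixes effort; stroke away)
bond 0 →J1  (common-e at J2 fixed by 3)
bond 1 →J3  (common-e at J2 fixed by 3)
bond 4 →J3  (J3: bond 2 brought flow, rest push out)
bond 5 →R1  (common-e at J1 fixed by 0)

bond 0 →J1
bond 1 →J3
bond 2 →Sf1
bond 3 →J2
bond 4 →J3
bond 5 →R1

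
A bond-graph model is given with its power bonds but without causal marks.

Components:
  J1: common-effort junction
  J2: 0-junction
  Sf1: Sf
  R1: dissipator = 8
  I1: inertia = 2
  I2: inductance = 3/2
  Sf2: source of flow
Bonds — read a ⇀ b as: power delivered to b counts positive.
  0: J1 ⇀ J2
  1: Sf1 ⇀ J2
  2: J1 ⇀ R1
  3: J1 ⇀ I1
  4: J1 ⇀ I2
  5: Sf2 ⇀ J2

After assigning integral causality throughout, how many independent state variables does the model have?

2  (I1, I2 all integral)

b1 stroke→Sf1  (source Sf1 imposes f)
b5 stroke→Sf2  (Sf2 fixes flow; stroke at Sf2)
b0 stroke→J2  (J2: last free bond brings effort in)
b3 stroke→I1  (I1 outputs flow p/I1)
b4 stroke→I2  (I2 integral (f out))
b2 stroke→J1  (only one effort-in slot at J1)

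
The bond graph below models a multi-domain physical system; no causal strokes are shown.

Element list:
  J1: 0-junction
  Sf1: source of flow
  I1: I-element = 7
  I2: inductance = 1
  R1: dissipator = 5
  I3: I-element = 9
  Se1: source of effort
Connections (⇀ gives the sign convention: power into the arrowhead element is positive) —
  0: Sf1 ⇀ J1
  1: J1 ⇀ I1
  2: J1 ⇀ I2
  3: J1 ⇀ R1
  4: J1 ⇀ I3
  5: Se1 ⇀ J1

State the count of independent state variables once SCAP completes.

3  (I1, I2, I3 all integral)

bond 0 |Sf1  (Sf1 fixes flow; stroke at Sf1)
bond 5 |J1  (Se1: effort source, stroke at far end)
bond 1 |I1  (0-jn J1 has e-setter on 5)
bond 2 |I2  (J1 effort already set via bond 5)
bond 3 |R1  (J1 effort already set via bond 5)
bond 4 |I3  (common-e at J1 fixed by 5)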